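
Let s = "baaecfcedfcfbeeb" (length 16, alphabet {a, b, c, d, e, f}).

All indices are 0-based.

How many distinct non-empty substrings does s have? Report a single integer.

rank | idx | suffix
   0 |   1 | aaecfcedfcfbeeb
   1 |   2 | aecfcedfcfbeeb
   2 |  15 | b
   3 |   0 | baaecfcedfcfbeeb
   4 |  12 | beeb
   5 |   6 | cedfcfbeeb
   6 |  10 | cfbeeb
   7 |   4 | cfcedfcfbeeb
   8 |   8 | dfcfbeeb
   9 |  14 | eb
  10 |   3 | ecfcedfcfbeeb
  11 |   7 | edfcfbeeb
  12 |  13 | eeb
  13 |  11 | fbeeb
  14 |   5 | fcedfcfbeeb
  15 |   9 | fcfbeeb

SA = [1, 2, 15, 0, 12, 6, 10, 4, 8, 14, 3, 7, 13, 11, 5, 9]
rank  pair      lcp
   1  s[1:],s[2:]  1  'a'
   2  s[2:],s[15:]  0  ''
   3  s[15:],s[0:]  1  'b'
   4  s[0:],s[12:]  1  'b'
   5  s[12:],s[6:]  0  ''
   6  s[6:],s[10:]  1  'c'
   7  s[10:],s[4:]  2  'cf'
   8  s[4:],s[8:]  0  ''
   9  s[8:],s[14:]  0  ''
  10  s[14:],s[3:]  1  'e'
  11  s[3:],s[7:]  1  'e'
  12  s[7:],s[13:]  1  'e'
  13  s[13:],s[11:]  0  ''
  14  s[11:],s[5:]  1  'f'
  15  s[5:],s[9:]  2  'fc'

n(n+1)/2 = 16·17/2 = 136
Σ LCP = 0 + 1 + 0 + 1 + 1 + 0 + 1 + 2 + 0 + 0 + 1 + 1 + 1 + 0 + 1 + 2 = 12
distinct = 136 − 12 = 124

124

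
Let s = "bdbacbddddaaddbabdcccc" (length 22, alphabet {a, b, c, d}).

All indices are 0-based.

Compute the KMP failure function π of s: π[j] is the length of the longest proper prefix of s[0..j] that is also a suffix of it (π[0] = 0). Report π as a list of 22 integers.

π[0] = 0
j=1 s[j]='d': π[1]=0 (border '')
j=2 s[j]='b': π[2]=1 (border 'b')
j=3 s[j]='a': k: 1→0; π[3]=0 (border '')
j=4 s[j]='c': π[4]=0 (border '')
j=5 s[j]='b': π[5]=1 (border 'b')
j=6 s[j]='d': π[6]=2 (border 'bd')
j=7 s[j]='d': k: 2→0; π[7]=0 (border '')
j=8 s[j]='d': π[8]=0 (border '')
j=9 s[j]='d': π[9]=0 (border '')
j=10 s[j]='a': π[10]=0 (border '')
j=11 s[j]='a': π[11]=0 (border '')
j=12 s[j]='d': π[12]=0 (border '')
j=13 s[j]='d': π[13]=0 (border '')
j=14 s[j]='b': π[14]=1 (border 'b')
j=15 s[j]='a': k: 1→0; π[15]=0 (border '')
j=16 s[j]='b': π[16]=1 (border 'b')
j=17 s[j]='d': π[17]=2 (border 'bd')
j=18 s[j]='c': k: 2→0; π[18]=0 (border '')
j=19 s[j]='c': π[19]=0 (border '')
j=20 s[j]='c': π[20]=0 (border '')
j=21 s[j]='c': π[21]=0 (border '')

[0, 0, 1, 0, 0, 1, 2, 0, 0, 0, 0, 0, 0, 0, 1, 0, 1, 2, 0, 0, 0, 0]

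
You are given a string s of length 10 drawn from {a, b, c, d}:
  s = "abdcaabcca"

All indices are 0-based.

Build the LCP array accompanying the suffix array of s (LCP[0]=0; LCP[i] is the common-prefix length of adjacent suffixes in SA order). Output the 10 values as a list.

rank | idx | suffix
   0 |   9 | a
   1 |   4 | aabcca
   2 |   5 | abcca
   3 |   0 | abdcaabcca
   4 |   6 | bcca
   5 |   1 | bdcaabcca
   6 |   8 | ca
   7 |   3 | caabcca
   8 |   7 | cca
   9 |   2 | dcaabcca

SA = [9, 4, 5, 0, 6, 1, 8, 3, 7, 2]
[i] adj suffixes → lcp
  [1] 9/4 → 1 ('a')
  [2] 4/5 → 1 ('a')
  [3] 5/0 → 2 ('ab')
  [4] 0/6 → 0 ('')
  [5] 6/1 → 1 ('b')
  [6] 1/8 → 0 ('')
  [7] 8/3 → 2 ('ca')
  [8] 3/7 → 1 ('c')
  [9] 7/2 → 0 ('')

[0, 1, 1, 2, 0, 1, 0, 2, 1, 0]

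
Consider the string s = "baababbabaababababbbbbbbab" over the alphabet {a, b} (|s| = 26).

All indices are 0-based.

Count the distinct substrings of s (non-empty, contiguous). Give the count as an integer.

rank→(start, suffix):
  0 → (9, 'aababababbbbbbbab')
  1 → (1, 'aababbabaababababbbbbbbab')
  2 → (24, 'ab')
  3 → (7, 'abaababababbbbbbbab')
  4 → (10, 'ababababbbbbbbab')
  5 → (12, 'abababbbbbbbab')
  6 → (2, 'ababbabaababababbbbbbbab')
  7 → (14, 'ababbbbbbbab')
  8 → (4, 'abbabaababababbbbbbbab')
  9 → (16, 'abbbbbbbab')
  10 → (25, 'b')
  11 → (8, 'baababababbbbbbbab')
  12 → (0, 'baababbabaababababbbbbbbab')
  13 → (23, 'bab')
  14 → (6, 'babaababababbbbbbbab')
  15 → (11, 'babababbbbbbbab')
  16 → (13, 'bababbbbbbbab')
  17 → (3, 'babbabaababababbbbbbbab')
  18 → (15, 'babbbbbbbab')
  19 → (22, 'bbab')
  20 → (5, 'bbabaababababbbbbbbab')
  21 → (21, 'bbbab')
  22 → (20, 'bbbbab')
  23 → (19, 'bbbbbab')
  24 → (18, 'bbbbbbab')
  25 → (17, 'bbbbbbbab')

SA = [9, 1, 24, 7, 10, 12, 2, 14, 4, 16, 25, 8, 0, 23, 6, 11, 13, 3, 15, 22, 5, 21, 20, 19, 18, 17]
rank  pair      lcp
   1  s[9:],s[1:]  5  'aabab'
   2  s[1:],s[24:]  1  'a'
   3  s[24:],s[7:]  2  'ab'
   4  s[7:],s[10:]  3  'aba'
   5  s[10:],s[12:]  6  'ababab'
   6  s[12:],s[2:]  4  'abab'
   7  s[2:],s[14:]  5  'ababb'
   8  s[14:],s[4:]  2  'ab'
   9  s[4:],s[16:]  3  'abb'
  10  s[16:],s[25:]  0  ''
  11  s[25:],s[8:]  1  'b'
  12  s[8:],s[0:]  6  'baabab'
  13  s[0:],s[23:]  2  'ba'
  14  s[23:],s[6:]  3  'bab'
  15  s[6:],s[11:]  4  'baba'
  16  s[11:],s[13:]  5  'babab'
  17  s[13:],s[3:]  3  'bab'
  18  s[3:],s[15:]  4  'babb'
  19  s[15:],s[22:]  1  'b'
  20  s[22:],s[5:]  4  'bbab'
  21  s[5:],s[21:]  2  'bb'
  22  s[21:],s[20:]  3  'bbb'
  23  s[20:],s[19:]  4  'bbbb'
  24  s[19:],s[18:]  5  'bbbbb'
  25  s[18:],s[17:]  6  'bbbbbb'

n(n+1)/2 = 26·27/2 = 351
Σ LCP = 0 + 5 + 1 + 2 + 3 + 6 + 4 + 5 + 2 + 3 + 0 + 1 + 6 + 2 + 3 + 4 + 5 + 3 + 4 + 1 + 4 + 2 + 3 + 4 + 5 + 6 = 84
distinct = 351 − 84 = 267

267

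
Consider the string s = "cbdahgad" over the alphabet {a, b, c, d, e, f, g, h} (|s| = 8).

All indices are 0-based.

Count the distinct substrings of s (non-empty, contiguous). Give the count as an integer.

34

rank→(start, suffix):
  0 → (6, 'ad')
  1 → (3, 'ahgad')
  2 → (1, 'bdahgad')
  3 → (0, 'cbdahgad')
  4 → (7, 'd')
  5 → (2, 'dahgad')
  6 → (5, 'gad')
  7 → (4, 'hgad')

SA = [6, 3, 1, 0, 7, 2, 5, 4]
rank  pair      lcp
   1  s[6:],s[3:]  1  'a'
   2  s[3:],s[1:]  0  ''
   3  s[1:],s[0:]  0  ''
   4  s[0:],s[7:]  0  ''
   5  s[7:],s[2:]  1  'd'
   6  s[2:],s[5:]  0  ''
   7  s[5:],s[4:]  0  ''

n(n+1)/2 = 8·9/2 = 36
Σ LCP = 0 + 1 + 0 + 0 + 0 + 1 + 0 + 0 = 2
distinct = 36 − 2 = 34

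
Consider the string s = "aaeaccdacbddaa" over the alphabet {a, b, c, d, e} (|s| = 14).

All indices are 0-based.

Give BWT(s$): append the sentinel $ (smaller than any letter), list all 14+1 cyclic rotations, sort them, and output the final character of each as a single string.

rank  rotation         last
    0  $aaeaccdacbddaa  a
    1  a$aaeaccdacbdda  a
    2  aa$aaeaccdacbdd  d
    3  aaeaccdacbddaa$  $
    4  acbddaa$aaeaccd  d
    5  accdacbddaa$aae  e
    6  aeaccdacbddaa$a  a
    7  bddaa$aaeaccdac  c
    8  cbddaa$aaeaccda  a
    9  ccdacbddaa$aaea  a
   10  cdacbddaa$aaeac  c
   11  daa$aaeaccdacbd  d
   12  dacbddaa$aaeacc  c
   13  ddaa$aaeaccdacb  b
   14  eaccdacbddaa$aa  a

aad$deacaacdcba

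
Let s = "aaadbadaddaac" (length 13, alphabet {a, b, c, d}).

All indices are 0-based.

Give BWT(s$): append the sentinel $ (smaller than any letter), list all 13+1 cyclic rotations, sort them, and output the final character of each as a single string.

c$daabaddadaaa

rank  rotation        last
    0  $aaadbadaddaac  c
    1  aaadbadaddaac$  $
    2  aac$aaadbadadd  d
    3  aadbadaddaac$a  a
    4  ac$aaadbadadda  a
    5  adaddaac$aaadb  b
    6  adbadaddaac$aa  a
    7  addaac$aaadbad  d
    8  badaddaac$aaad  d
    9  c$aaadbadaddaa  a
   10  daac$aaadbadad  d
   11  daddaac$aaadba  a
   12  dbadaddaac$aaa  a
   13  ddaac$aaadbada  a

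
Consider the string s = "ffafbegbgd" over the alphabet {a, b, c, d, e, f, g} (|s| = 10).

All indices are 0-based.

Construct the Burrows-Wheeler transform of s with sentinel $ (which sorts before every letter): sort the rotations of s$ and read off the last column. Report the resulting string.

dffggbfa$eb

rank  rotation     last
    0  $ffafbegbgd  d
    1  afbegbgd$ff  f
    2  begbgd$ffaf  f
    3  bgd$ffafbeg  g
    4  d$ffafbegbg  g
    5  egbgd$ffafb  b
    6  fafbegbgd$f  f
    7  fbegbgd$ffa  a
    8  ffafbegbgd$  $
    9  gbgd$ffafbe  e
   10  gd$ffafbegb  b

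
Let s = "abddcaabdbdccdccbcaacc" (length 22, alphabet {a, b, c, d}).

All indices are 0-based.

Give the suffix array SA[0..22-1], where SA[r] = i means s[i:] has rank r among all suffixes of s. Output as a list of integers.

sorted suffixes:
  #0 SA[0]=5  'aabdbdccdccbcaacc'
  #1 SA[1]=18  'aacc'
  #2 SA[2]=6  'abdbdccdccbcaacc'
  #3 SA[3]=0  'abddcaabdbdccdccbcaacc'
  #4 SA[4]=19  'acc'
  #5 SA[5]=16  'bcaacc'
  #6 SA[6]=7  'bdbdccdccbcaacc'
  #7 SA[7]=9  'bdccdccbcaacc'
  #8 SA[8]=1  'bddcaabdbdccdccbcaacc'
  #9 SA[9]=21  'c'
  #10 SA[10]=4  'caabdbdccdccbcaacc'
  #11 SA[11]=17  'caacc'
  #12 SA[12]=15  'cbcaacc'
  #13 SA[13]=20  'cc'
  #14 SA[14]=14  'ccbcaacc'
  #15 SA[15]=11  'ccdccbcaacc'
  #16 SA[16]=12  'cdccbcaacc'
  #17 SA[17]=8  'dbdccdccbcaacc'
  #18 SA[18]=3  'dcaabdbdccdccbcaacc'
  #19 SA[19]=13  'dccbcaacc'
  #20 SA[20]=10  'dccdccbcaacc'
  #21 SA[21]=2  'ddcaabdbdccdccbcaacc'

[5, 18, 6, 0, 19, 16, 7, 9, 1, 21, 4, 17, 15, 20, 14, 11, 12, 8, 3, 13, 10, 2]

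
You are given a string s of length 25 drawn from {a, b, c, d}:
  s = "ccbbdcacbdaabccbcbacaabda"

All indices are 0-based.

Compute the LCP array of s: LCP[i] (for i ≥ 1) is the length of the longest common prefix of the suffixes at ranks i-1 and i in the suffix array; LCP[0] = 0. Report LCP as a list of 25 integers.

[0, 1, 3, 1, 2, 1, 2, 0, 1, 1, 2, 1, 3, 2, 0, 2, 1, 2, 2, 2, 1, 3, 0, 2, 1]

rank→(start, suffix):
  0 → (24, 'a')
  1 → (10, 'aabccbcbacaabda')
  2 → (20, 'aabda')
  3 → (11, 'abccbcbacaabda')
  4 → (21, 'abda')
  5 → (18, 'acaabda')
  6 → (6, 'acbdaabccbcbacaabda')
  7 → (17, 'bacaabda')
  8 → (2, 'bbdcacbdaabccbcbacaabda')
  9 → (15, 'bcbacaabda')
  10 → (12, 'bccbcbacaabda')
  11 → (22, 'bda')
  12 → (8, 'bdaabccbcbacaabda')
  13 → (3, 'bdcacbdaabccbcbacaabda')
  14 → (19, 'caabda')
  15 → (5, 'cacbdaabccbcbacaabda')
  16 → (16, 'cbacaabda')
  17 → (1, 'cbbdcacbdaabccbcbacaabda')
  18 → (14, 'cbcbacaabda')
  19 → (7, 'cbdaabccbcbacaabda')
  20 → (0, 'ccbbdcacbdaabccbcbacaabda')
  21 → (13, 'ccbcbacaabda')
  22 → (23, 'da')
  23 → (9, 'daabccbcbacaabda')
  24 → (4, 'dcacbdaabccbcbacaabda')

SA = [24, 10, 20, 11, 21, 18, 6, 17, 2, 15, 12, 22, 8, 3, 19, 5, 16, 1, 14, 7, 0, 13, 23, 9, 4]
[i] adj suffixes → lcp
  [1] 24/10 → 1 ('a')
  [2] 10/20 → 3 ('aab')
  [3] 20/11 → 1 ('a')
  [4] 11/21 → 2 ('ab')
  [5] 21/18 → 1 ('a')
  [6] 18/6 → 2 ('ac')
  [7] 6/17 → 0 ('')
  [8] 17/2 → 1 ('b')
  [9] 2/15 → 1 ('b')
  [10] 15/12 → 2 ('bc')
  [11] 12/22 → 1 ('b')
  [12] 22/8 → 3 ('bda')
  [13] 8/3 → 2 ('bd')
  [14] 3/19 → 0 ('')
  [15] 19/5 → 2 ('ca')
  [16] 5/16 → 1 ('c')
  [17] 16/1 → 2 ('cb')
  [18] 1/14 → 2 ('cb')
  [19] 14/7 → 2 ('cb')
  [20] 7/0 → 1 ('c')
  [21] 0/13 → 3 ('ccb')
  [22] 13/23 → 0 ('')
  [23] 23/9 → 2 ('da')
  [24] 9/4 → 1 ('d')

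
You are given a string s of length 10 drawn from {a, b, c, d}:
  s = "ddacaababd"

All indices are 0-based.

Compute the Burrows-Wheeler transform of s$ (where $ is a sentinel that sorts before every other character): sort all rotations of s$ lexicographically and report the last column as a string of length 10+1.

rank  rotation     last
    0  $ddacaababd  d
    1  aababd$ddac  c
    2  ababd$ddaca  a
    3  abd$ddacaab  b
    4  acaababd$dd  d
    5  babd$ddacaa  a
    6  bd$ddacaaba  a
    7  caababd$dda  a
    8  d$ddacaabab  b
    9  dacaababd$d  d
   10  ddacaababd$  $

dcabdaaabd$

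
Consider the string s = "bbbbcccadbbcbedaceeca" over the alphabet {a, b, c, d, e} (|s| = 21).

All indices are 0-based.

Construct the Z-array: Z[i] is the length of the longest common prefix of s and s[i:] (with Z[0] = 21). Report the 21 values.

Z[0]=21
i=1: i≥r, start 0; Z[1]=3 extend→box=[1,4)
i=2: min(r-i=2, Z[1]=3)=2; Z[2]=2
i=3: min(r-i=1, Z[2]=2)=1; Z[3]=1
i=4: i≥r, start 0; Z[4]=0
i=5: i≥r, start 0; Z[5]=0
i=6: i≥r, start 0; Z[6]=0
i=7: i≥r, start 0; Z[7]=0
i=8: i≥r, start 0; Z[8]=0
i=9: i≥r, start 0; Z[9]=2 extend→box=[9,11)
i=10: min(r-i=1, Z[1]=3)=1; Z[10]=1
i=11: i≥r, start 0; Z[11]=0
i=12: i≥r, start 0; Z[12]=1 extend→box=[12,13)
i=13: i≥r, start 0; Z[13]=0
i=14: i≥r, start 0; Z[14]=0
i=15: i≥r, start 0; Z[15]=0
i=16: i≥r, start 0; Z[16]=0
i=17: i≥r, start 0; Z[17]=0
i=18: i≥r, start 0; Z[18]=0
i=19: i≥r, start 0; Z[19]=0
i=20: i≥r, start 0; Z[20]=0

[21, 3, 2, 1, 0, 0, 0, 0, 0, 2, 1, 0, 1, 0, 0, 0, 0, 0, 0, 0, 0]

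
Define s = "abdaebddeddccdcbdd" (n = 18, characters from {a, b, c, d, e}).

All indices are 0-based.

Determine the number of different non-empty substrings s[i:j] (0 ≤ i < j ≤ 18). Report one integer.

152

rank | idx | suffix
   0 |   0 | abdaebddeddccdcbdd
   1 |   3 | aebddeddccdcbdd
   2 |   1 | bdaebddeddccdcbdd
   3 |  15 | bdd
   4 |   5 | bddeddccdcbdd
   5 |  14 | cbdd
   6 |  11 | ccdcbdd
   7 |  12 | cdcbdd
   8 |  17 | d
   9 |   2 | daebddeddccdcbdd
  10 |  13 | dcbdd
  11 |  10 | dccdcbdd
  12 |  16 | dd
  13 |   9 | ddccdcbdd
  14 |   6 | ddeddccdcbdd
  15 |   7 | deddccdcbdd
  16 |   4 | ebddeddccdcbdd
  17 |   8 | eddccdcbdd

SA = [0, 3, 1, 15, 5, 14, 11, 12, 17, 2, 13, 10, 16, 9, 6, 7, 4, 8]
i: (SA[i-1],SA[i]) lcp shared
  1: (0,3) 1 'a'
  2: (3,1) 0 ''
  3: (1,15) 2 'bd'
  4: (15,5) 3 'bdd'
  5: (5,14) 0 ''
  6: (14,11) 1 'c'
  7: (11,12) 1 'c'
  8: (12,17) 0 ''
  9: (17,2) 1 'd'
  10: (2,13) 1 'd'
  11: (13,10) 2 'dc'
  12: (10,16) 1 'd'
  13: (16,9) 2 'dd'
  14: (9,6) 2 'dd'
  15: (6,7) 1 'd'
  16: (7,4) 0 ''
  17: (4,8) 1 'e'

n(n+1)/2 = 18·19/2 = 171
Σ LCP = 0 + 1 + 0 + 2 + 3 + 0 + 1 + 1 + 0 + 1 + 1 + 2 + 1 + 2 + 2 + 1 + 0 + 1 = 19
distinct = 171 − 19 = 152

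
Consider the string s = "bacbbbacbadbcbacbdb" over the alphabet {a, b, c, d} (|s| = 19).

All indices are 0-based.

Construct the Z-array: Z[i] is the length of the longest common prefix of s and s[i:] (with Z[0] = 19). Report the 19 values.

Z[0]=19
i=1: i≥r, start 0; Z[1]=0
i=2: i≥r, start 0; Z[2]=0
i=3: i≥r, start 0; Z[3]=1 extend→box=[3,4)
i=4: i≥r, start 0; Z[4]=1 extend→box=[4,5)
i=5: i≥r, start 0; Z[5]=4 extend→box=[5,9)
i=6: min(r-i=3, Z[1]=0)=0; Z[6]=0
i=7: min(r-i=2, Z[2]=0)=0; Z[7]=0
i=8: min(r-i=1, Z[3]=1)=1; Z[8]=2 extend→box=[8,10)
i=9: min(r-i=1, Z[1]=0)=0; Z[9]=0
i=10: i≥r, start 0; Z[10]=0
i=11: i≥r, start 0; Z[11]=1 extend→box=[11,12)
i=12: i≥r, start 0; Z[12]=0
i=13: i≥r, start 0; Z[13]=4 extend→box=[13,17)
i=14: min(r-i=3, Z[1]=0)=0; Z[14]=0
i=15: min(r-i=2, Z[2]=0)=0; Z[15]=0
i=16: min(r-i=1, Z[3]=1)=1; Z[16]=1
i=17: i≥r, start 0; Z[17]=0
i=18: i≥r, start 0; Z[18]=1 extend→box=[18,19)

[19, 0, 0, 1, 1, 4, 0, 0, 2, 0, 0, 1, 0, 4, 0, 0, 1, 0, 1]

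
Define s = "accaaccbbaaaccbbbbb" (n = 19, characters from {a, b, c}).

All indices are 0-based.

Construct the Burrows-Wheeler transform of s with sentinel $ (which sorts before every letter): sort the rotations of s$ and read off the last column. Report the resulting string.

rank  rotation              last
    0  $accaaccbbaaaccbbbbb  b
    1  aaaccbbbbb$accaaccbb  b
    2  aaccbbaaaccbbbbb$acc  c
    3  aaccbbbbb$accaaccbba  a
    4  accaaccbbaaaccbbbbb$  $
    5  accbbaaaccbbbbb$acca  a
    6  accbbbbb$accaaccbbaa  a
    7  b$accaaccbbaaaccbbbb  b
    8  baaaccbbbbb$accaaccb  b
    9  bb$accaaccbbaaaccbbb  b
   10  bbaaaccbbbbb$accaacc  c
   11  bbb$accaaccbbaaaccbb  b
   12  bbbb$accaaccbbaaaccb  b
   13  bbbbb$accaaccbbaaacc  c
   14  caaccbbaaaccbbbbb$ac  c
   15  cbbaaaccbbbbb$accaac  c
   16  cbbbbb$accaaccbbaaac  c
   17  ccaaccbbaaaccbbbbb$a  a
   18  ccbbaaaccbbbbb$accaa  a
   19  ccbbbbb$accaaccbbaaa  a

bbca$aabbbcbbccccaaa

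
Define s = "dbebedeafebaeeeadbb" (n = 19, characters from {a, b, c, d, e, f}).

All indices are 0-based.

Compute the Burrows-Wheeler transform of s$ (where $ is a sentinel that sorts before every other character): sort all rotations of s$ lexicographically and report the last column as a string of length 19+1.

rank  rotation              last
    0  $dbebedeafebaeeeadbb  b
    1  adbb$dbebedeafebaeee  e
    2  aeeeadbb$dbebedeafeb  b
    3  afebaeeeadbb$dbebede  e
    4  b$dbebedeafebaeeeadb  b
    5  baeeeadbb$dbebedeafe  e
    6  bb$dbebedeafebaeeead  d
    7  bebedeafebaeeeadbb$d  d
    8  bedeafebaeeeadbb$dbe  e
    9  dbb$dbebedeafebaeeea  a
   10  dbebedeafebaeeeadbb$  $
   11  deafebaeeeadbb$dbebe  e
   12  eadbb$dbebedeafebaee  e
   13  eafebaeeeadbb$dbebed  d
   14  ebaeeeadbb$dbebedeaf  f
   15  ebedeafebaeeeadbb$db  b
   16  edeafebaeeeadbb$dbeb  b
   17  eeadbb$dbebedeafebae  e
   18  eeeadbb$dbebedeafeba  a
   19  febaeeeadbb$dbebedea  a

bebebeddea$eedfbbeaa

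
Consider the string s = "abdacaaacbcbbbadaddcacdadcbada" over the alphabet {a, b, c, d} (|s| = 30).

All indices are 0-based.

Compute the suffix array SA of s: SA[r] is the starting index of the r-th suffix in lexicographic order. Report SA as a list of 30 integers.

sorted suffixes:
  #0 SA[0]=29  'a'
  #1 SA[1]=5  'aaacbcbbbadaddcacdadcbada'
  #2 SA[2]=6  'aacbcbbbadaddcacdadcbada'
  #3 SA[3]=0  'abdacaaacbcbbbadaddcacdadcbada'
  #4 SA[4]=3  'acaaacbcbbbadaddcacdadcbada'
  #5 SA[5]=7  'acbcbbbadaddcacdadcbada'
  #6 SA[6]=20  'acdadcbada'
  #7 SA[7]=27  'ada'
  #8 SA[8]=14  'adaddcacdadcbada'
  #9 SA[9]=23  'adcbada'
  #10 SA[10]=16  'addcacdadcbada'
  #11 SA[11]=26  'bada'
  #12 SA[12]=13  'badaddcacdadcbada'
  #13 SA[13]=12  'bbadaddcacdadcbada'
  #14 SA[14]=11  'bbbadaddcacdadcbada'
  #15 SA[15]=9  'bcbbbadaddcacdadcbada'
  #16 SA[16]=1  'bdacaaacbcbbbadaddcacdadcbada'
  #17 SA[17]=4  'caaacbcbbbadaddcacdadcbada'
  #18 SA[18]=19  'cacdadcbada'
  #19 SA[19]=25  'cbada'
  #20 SA[20]=10  'cbbbadaddcacdadcbada'
  #21 SA[21]=8  'cbcbbbadaddcacdadcbada'
  #22 SA[22]=21  'cdadcbada'
  #23 SA[23]=28  'da'
  #24 SA[24]=2  'dacaaacbcbbbadaddcacdadcbada'
  #25 SA[25]=22  'dadcbada'
  #26 SA[26]=15  'daddcacdadcbada'
  #27 SA[27]=18  'dcacdadcbada'
  #28 SA[28]=24  'dcbada'
  #29 SA[29]=17  'ddcacdadcbada'

[29, 5, 6, 0, 3, 7, 20, 27, 14, 23, 16, 26, 13, 12, 11, 9, 1, 4, 19, 25, 10, 8, 21, 28, 2, 22, 15, 18, 24, 17]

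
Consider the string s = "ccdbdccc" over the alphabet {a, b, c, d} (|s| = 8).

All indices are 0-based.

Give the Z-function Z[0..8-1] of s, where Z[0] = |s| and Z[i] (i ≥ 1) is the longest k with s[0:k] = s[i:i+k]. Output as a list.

[8, 1, 0, 0, 0, 2, 2, 1]

Z[0]=8
i=1: i≥r, start 0; Z[1]=1 scan→box=[1,2)
i=2: i≥r, start 0; Z[2]=0
i=3: i≥r, start 0; Z[3]=0
i=4: i≥r, start 0; Z[4]=0
i=5: i≥r, start 0; Z[5]=2 scan→box=[5,7)
i=6: min(r-i=1, Z[1]=1)=1; Z[6]=2 scan→box=[6,8)
i=7: min(r-i=1, Z[1]=1)=1; Z[7]=1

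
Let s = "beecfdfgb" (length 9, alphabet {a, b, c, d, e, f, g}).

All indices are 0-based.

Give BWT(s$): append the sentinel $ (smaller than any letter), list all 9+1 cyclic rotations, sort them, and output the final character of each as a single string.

rank  rotation    last
    0  $beecfdfgb  b
    1  b$beecfdfg  g
    2  beecfdfgb$  $
    3  cfdfgb$bee  e
    4  dfgb$beecf  f
    5  ecfdfgb$be  e
    6  eecfdfgb$b  b
    7  fdfgb$beec  c
    8  fgb$beecfd  d
    9  gb$beecfdf  f

bg$efebcdf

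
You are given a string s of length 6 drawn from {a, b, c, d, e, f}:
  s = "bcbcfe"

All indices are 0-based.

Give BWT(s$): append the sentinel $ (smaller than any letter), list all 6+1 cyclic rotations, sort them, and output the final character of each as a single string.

rank  rotation last
    0  $bcbcfe  e
    1  bcbcfe$  $
    2  bcfe$bc  c
    3  cbcfe$b  b
    4  cfe$bcb  b
    5  e$bcbcf  f
    6  fe$bcbc  c

e$cbbfc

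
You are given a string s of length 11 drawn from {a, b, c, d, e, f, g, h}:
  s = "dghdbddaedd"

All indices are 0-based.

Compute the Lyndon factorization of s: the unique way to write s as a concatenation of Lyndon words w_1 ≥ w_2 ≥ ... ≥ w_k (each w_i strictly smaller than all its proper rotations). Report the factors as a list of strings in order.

emit factor 1: 'dgh' (i=0, period=3)
emit factor 2: 'd' (i=3, period=1)
emit factor 3: 'bdd' (i=4, period=3)
emit factor 4: 'aedd' (i=7, period=4)

["dgh", "d", "bdd", "aedd"]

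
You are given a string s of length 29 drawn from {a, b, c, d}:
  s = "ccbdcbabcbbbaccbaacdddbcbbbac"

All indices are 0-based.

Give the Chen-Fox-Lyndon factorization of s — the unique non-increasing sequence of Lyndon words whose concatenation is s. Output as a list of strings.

emit factor 1: 'c' (i=0, period=1)
emit factor 2: 'c' (i=1, period=1)
emit factor 3: 'bdc' (i=2, period=3)
emit factor 4: 'b' (i=5, period=1)
emit factor 5: 'abcbbbaccb' (i=6, period=10)
emit factor 6: 'aacdddbcbbbac' (i=16, period=13)

["c", "c", "bdc", "b", "abcbbbaccb", "aacdddbcbbbac"]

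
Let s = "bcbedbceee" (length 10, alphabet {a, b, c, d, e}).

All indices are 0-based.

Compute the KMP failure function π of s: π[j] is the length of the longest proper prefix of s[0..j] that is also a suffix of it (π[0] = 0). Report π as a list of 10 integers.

[0, 0, 1, 0, 0, 1, 2, 0, 0, 0]

π[0] = 0
j=1 s[j]='c': π[1]=0 (border '')
j=2 s[j]='b': π[2]=1 (border 'b')
j=3 s[j]='e': k: 1→0; π[3]=0 (border '')
j=4 s[j]='d': π[4]=0 (border '')
j=5 s[j]='b': π[5]=1 (border 'b')
j=6 s[j]='c': π[6]=2 (border 'bc')
j=7 s[j]='e': k: 2→0; π[7]=0 (border '')
j=8 s[j]='e': π[8]=0 (border '')
j=9 s[j]='e': π[9]=0 (border '')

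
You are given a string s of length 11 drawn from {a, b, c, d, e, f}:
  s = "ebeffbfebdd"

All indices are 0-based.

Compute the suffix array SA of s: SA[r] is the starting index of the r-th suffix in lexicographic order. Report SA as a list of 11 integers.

[8, 1, 5, 10, 9, 7, 0, 2, 4, 6, 3]

rank→(start, suffix):
  0 → (8, 'bdd')
  1 → (1, 'beffbfebdd')
  2 → (5, 'bfebdd')
  3 → (10, 'd')
  4 → (9, 'dd')
  5 → (7, 'ebdd')
  6 → (0, 'ebeffbfebdd')
  7 → (2, 'effbfebdd')
  8 → (4, 'fbfebdd')
  9 → (6, 'febdd')
  10 → (3, 'ffbfebdd')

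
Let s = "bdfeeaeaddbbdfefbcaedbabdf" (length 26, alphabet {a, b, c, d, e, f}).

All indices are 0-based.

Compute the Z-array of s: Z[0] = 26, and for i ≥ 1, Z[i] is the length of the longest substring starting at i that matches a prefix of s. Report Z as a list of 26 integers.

Z[0]=26
i=1: outside box; Z[1]=0
i=2: outside box; Z[2]=0
i=3: outside box; Z[3]=0
i=4: outside box; Z[4]=0
i=5: outside box; Z[5]=0
i=6: outside box; Z[6]=0
i=7: outside box; Z[7]=0
i=8: outside box; Z[8]=0
i=9: outside box; Z[9]=0
i=10: outside box; Z[10]=1 grow→box=[10,11)
i=11: outside box; Z[11]=4 grow→box=[11,15)
i=12: min(r-i=3, Z[1]=0)=0; Z[12]=0
i=13: min(r-i=2, Z[2]=0)=0; Z[13]=0
i=14: min(r-i=1, Z[3]=0)=0; Z[14]=0
i=15: outside box; Z[15]=0
i=16: outside box; Z[16]=1 grow→box=[16,17)
i=17: outside box; Z[17]=0
i=18: outside box; Z[18]=0
i=19: outside box; Z[19]=0
i=20: outside box; Z[20]=0
i=21: outside box; Z[21]=1 grow→box=[21,22)
i=22: outside box; Z[22]=0
i=23: outside box; Z[23]=3 grow→box=[23,26)
i=24: min(r-i=2, Z[1]=0)=0; Z[24]=0
i=25: min(r-i=1, Z[2]=0)=0; Z[25]=0

[26, 0, 0, 0, 0, 0, 0, 0, 0, 0, 1, 4, 0, 0, 0, 0, 1, 0, 0, 0, 0, 1, 0, 3, 0, 0]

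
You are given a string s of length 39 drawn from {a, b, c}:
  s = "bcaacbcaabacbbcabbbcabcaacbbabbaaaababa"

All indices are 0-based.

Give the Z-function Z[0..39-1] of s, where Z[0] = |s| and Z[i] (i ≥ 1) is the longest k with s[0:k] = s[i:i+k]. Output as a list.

[39, 0, 0, 0, 0, 4, 0, 0, 0, 1, 0, 0, 1, 3, 0, 0, 1, 1, 3, 0, 0, 6, 0, 0, 0, 0, 1, 1, 0, 1, 1, 0, 0, 0, 0, 1, 0, 1, 0]

Z[0]=39
i=1: i≥r, start 0; Z[1]=0
i=2: i≥r, start 0; Z[2]=0
i=3: i≥r, start 0; Z[3]=0
i=4: i≥r, start 0; Z[4]=0
i=5: i≥r, start 0; Z[5]=4 extend→box=[5,9)
i=6: min(r-i=3, Z[1]=0)=0; Z[6]=0
i=7: min(r-i=2, Z[2]=0)=0; Z[7]=0
i=8: min(r-i=1, Z[3]=0)=0; Z[8]=0
i=9: i≥r, start 0; Z[9]=1 extend→box=[9,10)
i=10: i≥r, start 0; Z[10]=0
i=11: i≥r, start 0; Z[11]=0
i=12: i≥r, start 0; Z[12]=1 extend→box=[12,13)
i=13: i≥r, start 0; Z[13]=3 extend→box=[13,16)
i=14: min(r-i=2, Z[1]=0)=0; Z[14]=0
i=15: min(r-i=1, Z[2]=0)=0; Z[15]=0
i=16: i≥r, start 0; Z[16]=1 extend→box=[16,17)
i=17: i≥r, start 0; Z[17]=1 extend→box=[17,18)
i=18: i≥r, start 0; Z[18]=3 extend→box=[18,21)
i=19: min(r-i=2, Z[1]=0)=0; Z[19]=0
i=20: min(r-i=1, Z[2]=0)=0; Z[20]=0
i=21: i≥r, start 0; Z[21]=6 extend→box=[21,27)
i=22: min(r-i=5, Z[1]=0)=0; Z[22]=0
i=23: min(r-i=4, Z[2]=0)=0; Z[23]=0
i=24: min(r-i=3, Z[3]=0)=0; Z[24]=0
i=25: min(r-i=2, Z[4]=0)=0; Z[25]=0
i=26: min(r-i=1, Z[5]=4)=1; Z[26]=1
i=27: i≥r, start 0; Z[27]=1 extend→box=[27,28)
i=28: i≥r, start 0; Z[28]=0
i=29: i≥r, start 0; Z[29]=1 extend→box=[29,30)
i=30: i≥r, start 0; Z[30]=1 extend→box=[30,31)
i=31: i≥r, start 0; Z[31]=0
i=32: i≥r, start 0; Z[32]=0
i=33: i≥r, start 0; Z[33]=0
i=34: i≥r, start 0; Z[34]=0
i=35: i≥r, start 0; Z[35]=1 extend→box=[35,36)
i=36: i≥r, start 0; Z[36]=0
i=37: i≥r, start 0; Z[37]=1 extend→box=[37,38)
i=38: i≥r, start 0; Z[38]=0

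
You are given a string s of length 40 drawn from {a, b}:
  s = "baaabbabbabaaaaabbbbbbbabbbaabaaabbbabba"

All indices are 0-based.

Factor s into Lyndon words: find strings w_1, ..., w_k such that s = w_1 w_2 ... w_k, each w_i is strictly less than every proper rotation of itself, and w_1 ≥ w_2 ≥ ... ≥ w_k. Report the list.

["b", "aaabbabbab", "aaaaabbbbbbbabbbaabaaabbbabb", "a"]

emit factor 1: 'b' (i=0, period=1)
emit factor 2: 'aaabbabbab' (i=1, period=10)
emit factor 3: 'aaaaabbbbbbbabbbaabaaabbbabb' (i=11, period=28)
emit factor 4: 'a' (i=39, period=1)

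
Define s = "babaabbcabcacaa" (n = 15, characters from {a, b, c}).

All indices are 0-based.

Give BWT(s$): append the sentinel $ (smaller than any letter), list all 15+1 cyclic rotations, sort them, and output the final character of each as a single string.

rank  rotation          last
    0  $babaabbcabcacaa  a
    1  a$babaabbcabcaca  a
    2  aa$babaabbcabcac  c
    3  aabbcabcacaa$bab  b
    4  abaabbcabcacaa$b  b
    5  abbcabcacaa$baba  a
    6  abcacaa$babaabbc  c
    7  acaa$babaabbcabc  c
    8  baabbcabcacaa$ba  a
    9  babaabbcabcacaa$  $
   10  bbcabcacaa$babaa  a
   11  bcabcacaa$babaab  b
   12  bcacaa$babaabbca  a
   13  caa$babaabbcabca  a
   14  cabcacaa$babaabb  b
   15  cacaa$babaabbcab  b

aacbbacca$abaabb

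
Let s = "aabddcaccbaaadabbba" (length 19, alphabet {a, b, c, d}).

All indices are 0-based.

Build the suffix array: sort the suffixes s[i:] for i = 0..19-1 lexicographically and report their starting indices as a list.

rank→(start, suffix):
  0 → (18, 'a')
  1 → (10, 'aaadabbba')
  2 → (0, 'aabddcaccbaaadabbba')
  3 → (11, 'aadabbba')
  4 → (14, 'abbba')
  5 → (1, 'abddcaccbaaadabbba')
  6 → (6, 'accbaaadabbba')
  7 → (12, 'adabbba')
  8 → (17, 'ba')
  9 → (9, 'baaadabbba')
  10 → (16, 'bba')
  11 → (15, 'bbba')
  12 → (2, 'bddcaccbaaadabbba')
  13 → (5, 'caccbaaadabbba')
  14 → (8, 'cbaaadabbba')
  15 → (7, 'ccbaaadabbba')
  16 → (13, 'dabbba')
  17 → (4, 'dcaccbaaadabbba')
  18 → (3, 'ddcaccbaaadabbba')

[18, 10, 0, 11, 14, 1, 6, 12, 17, 9, 16, 15, 2, 5, 8, 7, 13, 4, 3]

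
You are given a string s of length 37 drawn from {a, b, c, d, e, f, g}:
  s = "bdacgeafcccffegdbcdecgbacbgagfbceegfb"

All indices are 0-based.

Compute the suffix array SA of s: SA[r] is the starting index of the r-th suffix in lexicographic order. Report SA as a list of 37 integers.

rank→(start, suffix):
  0 → (23, 'acbgagfbceegfb')
  1 → (2, 'acgeafcccffegdbcdecgbacbgagfbceegfb')
  2 → (6, 'afcccffegdbcdecgbacbgagfbceegfb')
  3 → (27, 'agfbceegfb')
  4 → (36, 'b')
  5 → (22, 'bacbgagfbceegfb')
  6 → (16, 'bcdecgbacbgagfbceegfb')
  7 → (30, 'bceegfb')
  8 → (0, 'bdacgeafcccffegdbcdecgbacbgagfbceegfb')
  9 → (25, 'bgagfbceegfb')
  10 → (24, 'cbgagfbceegfb')
  11 → (8, 'cccffegdbcdecgbacbgagfbceegfb')
  12 → (9, 'ccffegdbcdecgbacbgagfbceegfb')
  13 → (17, 'cdecgbacbgagfbceegfb')
  14 → (31, 'ceegfb')
  15 → (10, 'cffegdbcdecgbacbgagfbceegfb')
  16 → (20, 'cgbacbgagfbceegfb')
  17 → (3, 'cgeafcccffegdbcdecgbacbgagfbceegfb')
  18 → (1, 'dacgeafcccffegdbcdecgbacbgagfbceegfb')
  19 → (15, 'dbcdecgbacbgagfbceegfb')
  20 → (18, 'decgbacbgagfbceegfb')
  21 → (5, 'eafcccffegdbcdecgbacbgagfbceegfb')
  22 → (19, 'ecgbacbgagfbceegfb')
  23 → (32, 'eegfb')
  24 → (13, 'egdbcdecgbacbgagfbceegfb')
  25 → (33, 'egfb')
  26 → (35, 'fb')
  27 → (29, 'fbceegfb')
  28 → (7, 'fcccffegdbcdecgbacbgagfbceegfb')
  29 → (12, 'fegdbcdecgbacbgagfbceegfb')
  30 → (11, 'ffegdbcdecgbacbgagfbceegfb')
  31 → (26, 'gagfbceegfb')
  32 → (21, 'gbacbgagfbceegfb')
  33 → (14, 'gdbcdecgbacbgagfbceegfb')
  34 → (4, 'geafcccffegdbcdecgbacbgagfbceegfb')
  35 → (34, 'gfb')
  36 → (28, 'gfbceegfb')

[23, 2, 6, 27, 36, 22, 16, 30, 0, 25, 24, 8, 9, 17, 31, 10, 20, 3, 1, 15, 18, 5, 19, 32, 13, 33, 35, 29, 7, 12, 11, 26, 21, 14, 4, 34, 28]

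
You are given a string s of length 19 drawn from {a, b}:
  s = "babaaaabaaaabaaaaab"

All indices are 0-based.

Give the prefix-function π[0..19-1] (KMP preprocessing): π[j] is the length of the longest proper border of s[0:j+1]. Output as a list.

[0, 0, 1, 2, 0, 0, 0, 1, 2, 0, 0, 0, 1, 2, 0, 0, 0, 0, 1]

π[0] = 0
j=1 s[j]='a': π[1]=0 (border '')
j=2 s[j]='b': π[2]=1 (border 'b')
j=3 s[j]='a': π[3]=2 (border 'ba')
j=4 s[j]='a': k: 2→0; π[4]=0 (border '')
j=5 s[j]='a': π[5]=0 (border '')
j=6 s[j]='a': π[6]=0 (border '')
j=7 s[j]='b': π[7]=1 (border 'b')
j=8 s[j]='a': π[8]=2 (border 'ba')
j=9 s[j]='a': k: 2→0; π[9]=0 (border '')
j=10 s[j]='a': π[10]=0 (border '')
j=11 s[j]='a': π[11]=0 (border '')
j=12 s[j]='b': π[12]=1 (border 'b')
j=13 s[j]='a': π[13]=2 (border 'ba')
j=14 s[j]='a': k: 2→0; π[14]=0 (border '')
j=15 s[j]='a': π[15]=0 (border '')
j=16 s[j]='a': π[16]=0 (border '')
j=17 s[j]='a': π[17]=0 (border '')
j=18 s[j]='b': π[18]=1 (border 'b')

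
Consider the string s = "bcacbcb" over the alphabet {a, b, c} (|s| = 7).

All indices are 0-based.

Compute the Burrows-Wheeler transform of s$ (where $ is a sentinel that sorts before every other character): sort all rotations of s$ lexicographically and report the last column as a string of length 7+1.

rank  rotation  last
    0  $bcacbcb  b
    1  acbcb$bc  c
    2  b$bcacbc  c
    3  bcacbcb$  $
    4  bcb$bcac  c
    5  cacbcb$b  b
    6  cb$bcacb  b
    7  cbcb$bca  a

bcc$cbba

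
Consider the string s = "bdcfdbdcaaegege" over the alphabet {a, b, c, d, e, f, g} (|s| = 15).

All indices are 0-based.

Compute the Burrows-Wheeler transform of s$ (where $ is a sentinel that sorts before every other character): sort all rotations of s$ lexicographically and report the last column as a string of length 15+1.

rank  rotation          last
    0  $bdcfdbdcaaegege  e
    1  aaegege$bdcfdbdc  c
    2  aegege$bdcfdbdca  a
    3  bdcaaegege$bdcfd  d
    4  bdcfdbdcaaegege$  $
    5  caaegege$bdcfdbd  d
    6  cfdbdcaaegege$bd  d
    7  dbdcaaegege$bdcf  f
    8  dcaaegege$bdcfdb  b
    9  dcfdbdcaaegege$b  b
   10  e$bdcfdbdcaaegeg  g
   11  ege$bdcfdbdcaaeg  g
   12  egege$bdcfdbdcaa  a
   13  fdbdcaaegege$bdc  c
   14  ge$bdcfdbdcaaege  e
   15  gege$bdcfdbdcaae  e

ecad$ddfbbggacee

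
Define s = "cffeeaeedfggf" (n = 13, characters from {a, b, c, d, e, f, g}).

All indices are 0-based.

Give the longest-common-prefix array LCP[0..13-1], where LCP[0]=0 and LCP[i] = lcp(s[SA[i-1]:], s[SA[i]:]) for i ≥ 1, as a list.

rank | idx | suffix
   0 |   5 | aeedfggf
   1 |   0 | cffeeaeedfggf
   2 |   8 | dfggf
   3 |   4 | eaeedfggf
   4 |   7 | edfggf
   5 |   3 | eeaeedfggf
   6 |   6 | eedfggf
   7 |  12 | f
   8 |   2 | feeaeedfggf
   9 |   1 | ffeeaeedfggf
  10 |   9 | fggf
  11 |  11 | gf
  12 |  10 | ggf

SA = [5, 0, 8, 4, 7, 3, 6, 12, 2, 1, 9, 11, 10]
i: (SA[i-1],SA[i]) lcp shared
  1: (5,0) 0 ''
  2: (0,8) 0 ''
  3: (8,4) 0 ''
  4: (4,7) 1 'e'
  5: (7,3) 1 'e'
  6: (3,6) 2 'ee'
  7: (6,12) 0 ''
  8: (12,2) 1 'f'
  9: (2,1) 1 'f'
  10: (1,9) 1 'f'
  11: (9,11) 0 ''
  12: (11,10) 1 'g'

[0, 0, 0, 0, 1, 1, 2, 0, 1, 1, 1, 0, 1]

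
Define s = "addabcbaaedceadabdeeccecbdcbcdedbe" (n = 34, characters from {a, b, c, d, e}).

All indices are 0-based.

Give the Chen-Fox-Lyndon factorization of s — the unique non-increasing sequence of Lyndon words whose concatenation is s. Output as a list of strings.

["add", "abcb", "aaedceadabdeeccecbdcbcdedbe"]

emit factor 1: 'add' (i=0, period=3)
emit factor 2: 'abcb' (i=3, period=4)
emit factor 3: 'aaedceadabdeeccecbdcbcdedbe' (i=7, period=27)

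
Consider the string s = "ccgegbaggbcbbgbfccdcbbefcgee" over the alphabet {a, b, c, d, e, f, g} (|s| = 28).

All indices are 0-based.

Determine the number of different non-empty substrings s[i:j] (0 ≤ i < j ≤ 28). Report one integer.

rank | idx | suffix
   0 |   6 | aggbcbbgbfccdcbbefcgee
   1 |   5 | baggbcbbgbfccdcbbefcgee
   2 |  20 | bbefcgee
   3 |  11 | bbgbfccdcbbefcgee
   4 |   9 | bcbbgbfccdcbbefcgee
   5 |  21 | befcgee
   6 |  14 | bfccdcbbefcgee
   7 |  12 | bgbfccdcbbefcgee
   8 |  19 | cbbefcgee
   9 |  10 | cbbgbfccdcbbefcgee
  10 |  16 | ccdcbbefcgee
  11 |   0 | ccgegbaggbcbbgbfccdcbbefcgee
  12 |  17 | cdcbbefcgee
  13 |  24 | cgee
  14 |   1 | cgegbaggbcbbgbfccdcbbefcgee
  15 |  18 | dcbbefcgee
  16 |  27 | e
  17 |  26 | ee
  18 |  22 | efcgee
  19 |   3 | egbaggbcbbgbfccdcbbefcgee
  20 |  15 | fccdcbbefcgee
  21 |  23 | fcgee
  22 |   4 | gbaggbcbbgbfccdcbbefcgee
  23 |   8 | gbcbbgbfccdcbbefcgee
  24 |  13 | gbfccdcbbefcgee
  25 |  25 | gee
  26 |   2 | gegbaggbcbbgbfccdcbbefcgee
  27 |   7 | ggbcbbgbfccdcbbefcgee

SA = [6, 5, 20, 11, 9, 21, 14, 12, 19, 10, 16, 0, 17, 24, 1, 18, 27, 26, 22, 3, 15, 23, 4, 8, 13, 25, 2, 7]
i: (SA[i-1],SA[i]) lcp shared
  1: (6,5) 0 ''
  2: (5,20) 1 'b'
  3: (20,11) 2 'bb'
  4: (11,9) 1 'b'
  5: (9,21) 1 'b'
  6: (21,14) 1 'b'
  7: (14,12) 1 'b'
  8: (12,19) 0 ''
  9: (19,10) 3 'cbb'
  10: (10,16) 1 'c'
  11: (16,0) 2 'cc'
  12: (0,17) 1 'c'
  13: (17,24) 1 'c'
  14: (24,1) 3 'cge'
  15: (1,18) 0 ''
  16: (18,27) 0 ''
  17: (27,26) 1 'e'
  18: (26,22) 1 'e'
  19: (22,3) 1 'e'
  20: (3,15) 0 ''
  21: (15,23) 2 'fc'
  22: (23,4) 0 ''
  23: (4,8) 2 'gb'
  24: (8,13) 2 'gb'
  25: (13,25) 1 'g'
  26: (25,2) 2 'ge'
  27: (2,7) 1 'g'

n(n+1)/2 = 28·29/2 = 406
Σ LCP = 0 + 0 + 1 + 2 + 1 + 1 + 1 + 1 + 0 + 3 + 1 + 2 + 1 + 1 + 3 + 0 + 0 + 1 + 1 + 1 + 0 + 2 + 0 + 2 + 2 + 1 + 2 + 1 = 31
distinct = 406 − 31 = 375

375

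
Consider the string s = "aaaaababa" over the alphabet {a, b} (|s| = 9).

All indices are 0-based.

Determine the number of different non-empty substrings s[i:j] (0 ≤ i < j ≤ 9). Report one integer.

rank→(start, suffix):
  0 → (8, 'a')
  1 → (0, 'aaaaababa')
  2 → (1, 'aaaababa')
  3 → (2, 'aaababa')
  4 → (3, 'aababa')
  5 → (6, 'aba')
  6 → (4, 'ababa')
  7 → (7, 'ba')
  8 → (5, 'baba')

SA = [8, 0, 1, 2, 3, 6, 4, 7, 5]
i: (SA[i-1],SA[i]) lcp shared
  1: (8,0) 1 'a'
  2: (0,1) 4 'aaaa'
  3: (1,2) 3 'aaa'
  4: (2,3) 2 'aa'
  5: (3,6) 1 'a'
  6: (6,4) 3 'aba'
  7: (4,7) 0 ''
  8: (7,5) 2 'ba'

n(n+1)/2 = 9·10/2 = 45
Σ LCP = 0 + 1 + 4 + 3 + 2 + 1 + 3 + 0 + 2 = 16
distinct = 45 − 16 = 29

29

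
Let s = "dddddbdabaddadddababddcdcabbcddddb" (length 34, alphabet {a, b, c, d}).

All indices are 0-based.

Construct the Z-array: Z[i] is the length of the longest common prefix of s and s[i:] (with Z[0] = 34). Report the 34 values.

Z[0]=34
i=1: i≥r, start 0; Z[1]=4 extend→box=[1,5)
i=2: min(r-i=3, Z[1]=4)=3; Z[2]=3
i=3: min(r-i=2, Z[2]=3)=2; Z[3]=2
i=4: min(r-i=1, Z[3]=2)=1; Z[4]=1
i=5: i≥r, start 0; Z[5]=0
i=6: i≥r, start 0; Z[6]=1 extend→box=[6,7)
i=7: i≥r, start 0; Z[7]=0
i=8: i≥r, start 0; Z[8]=0
i=9: i≥r, start 0; Z[9]=0
i=10: i≥r, start 0; Z[10]=2 extend→box=[10,12)
i=11: min(r-i=1, Z[1]=4)=1; Z[11]=1
i=12: i≥r, start 0; Z[12]=0
i=13: i≥r, start 0; Z[13]=3 extend→box=[13,16)
i=14: min(r-i=2, Z[1]=4)=2; Z[14]=2
i=15: min(r-i=1, Z[2]=3)=1; Z[15]=1
i=16: i≥r, start 0; Z[16]=0
i=17: i≥r, start 0; Z[17]=0
i=18: i≥r, start 0; Z[18]=0
i=19: i≥r, start 0; Z[19]=0
i=20: i≥r, start 0; Z[20]=2 extend→box=[20,22)
i=21: min(r-i=1, Z[1]=4)=1; Z[21]=1
i=22: i≥r, start 0; Z[22]=0
i=23: i≥r, start 0; Z[23]=1 extend→box=[23,24)
i=24: i≥r, start 0; Z[24]=0
i=25: i≥r, start 0; Z[25]=0
i=26: i≥r, start 0; Z[26]=0
i=27: i≥r, start 0; Z[27]=0
i=28: i≥r, start 0; Z[28]=0
i=29: i≥r, start 0; Z[29]=4 extend→box=[29,33)
i=30: min(r-i=3, Z[1]=4)=3; Z[30]=3
i=31: min(r-i=2, Z[2]=3)=2; Z[31]=2
i=32: min(r-i=1, Z[3]=2)=1; Z[32]=1
i=33: i≥r, start 0; Z[33]=0

[34, 4, 3, 2, 1, 0, 1, 0, 0, 0, 2, 1, 0, 3, 2, 1, 0, 0, 0, 0, 2, 1, 0, 1, 0, 0, 0, 0, 0, 4, 3, 2, 1, 0]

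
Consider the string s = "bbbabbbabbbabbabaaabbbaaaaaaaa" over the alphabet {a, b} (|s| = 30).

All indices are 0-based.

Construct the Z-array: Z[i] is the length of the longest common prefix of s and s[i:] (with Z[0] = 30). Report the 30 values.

[30, 2, 1, 0, 10, 2, 1, 0, 6, 2, 1, 0, 2, 1, 0, 1, 0, 0, 0, 4, 2, 1, 0, 0, 0, 0, 0, 0, 0, 0]

Z[0]=30
i=1: i≥r, start 0; Z[1]=2 extend→box=[1,3)
i=2: min(r-i=1, Z[1]=2)=1; Z[2]=1
i=3: i≥r, start 0; Z[3]=0
i=4: i≥r, start 0; Z[4]=10 extend→box=[4,14)
i=5: min(r-i=9, Z[1]=2)=2; Z[5]=2
i=6: min(r-i=8, Z[2]=1)=1; Z[6]=1
i=7: min(r-i=7, Z[3]=0)=0; Z[7]=0
i=8: min(r-i=6, Z[4]=10)=6; Z[8]=6
i=9: min(r-i=5, Z[5]=2)=2; Z[9]=2
i=10: min(r-i=4, Z[6]=1)=1; Z[10]=1
i=11: min(r-i=3, Z[7]=0)=0; Z[11]=0
i=12: min(r-i=2, Z[8]=6)=2; Z[12]=2
i=13: min(r-i=1, Z[9]=2)=1; Z[13]=1
i=14: i≥r, start 0; Z[14]=0
i=15: i≥r, start 0; Z[15]=1 extend→box=[15,16)
i=16: i≥r, start 0; Z[16]=0
i=17: i≥r, start 0; Z[17]=0
i=18: i≥r, start 0; Z[18]=0
i=19: i≥r, start 0; Z[19]=4 extend→box=[19,23)
i=20: min(r-i=3, Z[1]=2)=2; Z[20]=2
i=21: min(r-i=2, Z[2]=1)=1; Z[21]=1
i=22: min(r-i=1, Z[3]=0)=0; Z[22]=0
i=23: i≥r, start 0; Z[23]=0
i=24: i≥r, start 0; Z[24]=0
i=25: i≥r, start 0; Z[25]=0
i=26: i≥r, start 0; Z[26]=0
i=27: i≥r, start 0; Z[27]=0
i=28: i≥r, start 0; Z[28]=0
i=29: i≥r, start 0; Z[29]=0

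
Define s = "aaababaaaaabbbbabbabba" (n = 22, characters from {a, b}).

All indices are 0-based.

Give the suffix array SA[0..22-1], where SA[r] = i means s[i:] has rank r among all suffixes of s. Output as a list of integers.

sorted suffixes:
  #0 SA[0]=21  'a'
  #1 SA[1]=6  'aaaaabbbbabbabba'
  #2 SA[2]=7  'aaaabbbbabbabba'
  #3 SA[3]=0  'aaababaaaaabbbbabbabba'
  #4 SA[4]=8  'aaabbbbabbabba'
  #5 SA[5]=1  'aababaaaaabbbbabbabba'
  #6 SA[6]=9  'aabbbbabbabba'
  #7 SA[7]=4  'abaaaaabbbbabbabba'
  #8 SA[8]=2  'ababaaaaabbbbabbabba'
  #9 SA[9]=18  'abba'
  #10 SA[10]=15  'abbabba'
  #11 SA[11]=10  'abbbbabbabba'
  #12 SA[12]=20  'ba'
  #13 SA[13]=5  'baaaaabbbbabbabba'
  #14 SA[14]=3  'babaaaaabbbbabbabba'
  #15 SA[15]=17  'babba'
  #16 SA[16]=14  'babbabba'
  #17 SA[17]=19  'bba'
  #18 SA[18]=16  'bbabba'
  #19 SA[19]=13  'bbabbabba'
  #20 SA[20]=12  'bbbabbabba'
  #21 SA[21]=11  'bbbbabbabba'

[21, 6, 7, 0, 8, 1, 9, 4, 2, 18, 15, 10, 20, 5, 3, 17, 14, 19, 16, 13, 12, 11]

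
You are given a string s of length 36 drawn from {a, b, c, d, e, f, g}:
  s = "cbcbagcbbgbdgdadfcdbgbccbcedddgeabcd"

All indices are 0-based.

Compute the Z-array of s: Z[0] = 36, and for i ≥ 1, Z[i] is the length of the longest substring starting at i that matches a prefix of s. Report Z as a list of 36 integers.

[36, 0, 2, 0, 0, 0, 2, 0, 0, 0, 0, 0, 0, 0, 0, 0, 0, 1, 0, 0, 0, 0, 1, 3, 0, 1, 0, 0, 0, 0, 0, 0, 0, 0, 1, 0]

Z[0]=36
i=1: i≥r, start 0; Z[1]=0
i=2: i≥r, start 0; Z[2]=2 grow→box=[2,4)
i=3: min(r-i=1, Z[1]=0)=0; Z[3]=0
i=4: i≥r, start 0; Z[4]=0
i=5: i≥r, start 0; Z[5]=0
i=6: i≥r, start 0; Z[6]=2 grow→box=[6,8)
i=7: min(r-i=1, Z[1]=0)=0; Z[7]=0
i=8: i≥r, start 0; Z[8]=0
i=9: i≥r, start 0; Z[9]=0
i=10: i≥r, start 0; Z[10]=0
i=11: i≥r, start 0; Z[11]=0
i=12: i≥r, start 0; Z[12]=0
i=13: i≥r, start 0; Z[13]=0
i=14: i≥r, start 0; Z[14]=0
i=15: i≥r, start 0; Z[15]=0
i=16: i≥r, start 0; Z[16]=0
i=17: i≥r, start 0; Z[17]=1 grow→box=[17,18)
i=18: i≥r, start 0; Z[18]=0
i=19: i≥r, start 0; Z[19]=0
i=20: i≥r, start 0; Z[20]=0
i=21: i≥r, start 0; Z[21]=0
i=22: i≥r, start 0; Z[22]=1 grow→box=[22,23)
i=23: i≥r, start 0; Z[23]=3 grow→box=[23,26)
i=24: min(r-i=2, Z[1]=0)=0; Z[24]=0
i=25: min(r-i=1, Z[2]=2)=1; Z[25]=1
i=26: i≥r, start 0; Z[26]=0
i=27: i≥r, start 0; Z[27]=0
i=28: i≥r, start 0; Z[28]=0
i=29: i≥r, start 0; Z[29]=0
i=30: i≥r, start 0; Z[30]=0
i=31: i≥r, start 0; Z[31]=0
i=32: i≥r, start 0; Z[32]=0
i=33: i≥r, start 0; Z[33]=0
i=34: i≥r, start 0; Z[34]=1 grow→box=[34,35)
i=35: i≥r, start 0; Z[35]=0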